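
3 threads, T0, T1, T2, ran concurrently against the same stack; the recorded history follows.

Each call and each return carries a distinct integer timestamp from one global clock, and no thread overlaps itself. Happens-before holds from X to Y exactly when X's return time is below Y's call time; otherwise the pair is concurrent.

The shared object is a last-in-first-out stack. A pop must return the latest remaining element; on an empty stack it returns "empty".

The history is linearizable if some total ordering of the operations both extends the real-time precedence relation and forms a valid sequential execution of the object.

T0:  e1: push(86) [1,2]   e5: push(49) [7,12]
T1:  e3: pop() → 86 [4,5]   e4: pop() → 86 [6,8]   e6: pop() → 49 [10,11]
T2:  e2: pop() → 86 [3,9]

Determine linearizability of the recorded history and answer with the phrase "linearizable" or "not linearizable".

not linearizable

prefix check: 1..7 passes, 1..8 fails once e4's time-8 response joins
the sole real-time-consistent order of 3 completed operations fails the stack replay
include/drop combinations of the 2 pending operations (e2, e5) were all tried; none helps
for example e1, e3, e4 (pending dropped) fails at step 3: e4 pop() → 86 is not legal there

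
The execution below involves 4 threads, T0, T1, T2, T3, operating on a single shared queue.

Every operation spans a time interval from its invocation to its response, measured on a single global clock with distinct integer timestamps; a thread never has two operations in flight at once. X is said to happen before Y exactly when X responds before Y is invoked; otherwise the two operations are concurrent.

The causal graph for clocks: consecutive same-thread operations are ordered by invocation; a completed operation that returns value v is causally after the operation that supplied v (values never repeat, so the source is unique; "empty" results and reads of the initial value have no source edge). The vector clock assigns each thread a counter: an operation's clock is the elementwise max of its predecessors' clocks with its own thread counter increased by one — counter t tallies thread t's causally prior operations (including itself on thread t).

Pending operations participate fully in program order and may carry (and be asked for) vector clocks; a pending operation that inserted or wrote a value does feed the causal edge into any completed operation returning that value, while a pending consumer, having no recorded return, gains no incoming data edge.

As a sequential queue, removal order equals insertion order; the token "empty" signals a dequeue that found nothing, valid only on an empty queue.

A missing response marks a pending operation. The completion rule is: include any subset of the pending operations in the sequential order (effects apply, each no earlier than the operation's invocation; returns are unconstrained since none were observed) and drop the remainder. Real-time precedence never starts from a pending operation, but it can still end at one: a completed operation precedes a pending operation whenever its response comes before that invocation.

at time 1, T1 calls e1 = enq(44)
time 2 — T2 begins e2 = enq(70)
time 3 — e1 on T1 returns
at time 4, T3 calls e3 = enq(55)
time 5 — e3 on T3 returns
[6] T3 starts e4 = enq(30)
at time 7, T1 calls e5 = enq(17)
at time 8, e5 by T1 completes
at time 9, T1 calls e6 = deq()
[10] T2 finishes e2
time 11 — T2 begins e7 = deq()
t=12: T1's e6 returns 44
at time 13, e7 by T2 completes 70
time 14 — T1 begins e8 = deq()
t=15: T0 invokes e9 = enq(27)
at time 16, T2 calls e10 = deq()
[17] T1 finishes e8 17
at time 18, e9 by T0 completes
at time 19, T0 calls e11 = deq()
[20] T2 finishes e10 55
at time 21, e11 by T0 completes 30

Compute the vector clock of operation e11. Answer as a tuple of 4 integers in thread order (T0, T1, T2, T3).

e3, invoked 4, has no incoming edges; only T3's bump applies → (0, 0, 0, 1)
e2, invoked 2, has no incoming edges; only T2's bump applies → (0, 0, 1, 0)
e1, invoked 1, has no incoming edges; only T1's bump applies → (0, 1, 0, 0)
e9, invoked 15, has no incoming edges; only T0's bump applies → (1, 0, 0, 0)
merge at e4 (invoked 6): VC(e3)=(0, 0, 0, 1), own-thread bump on T3 → (0, 0, 0, 2)
merge at e7 (invoked 11): VC(e2)=(0, 0, 1, 0), own-thread bump on T2 → (0, 0, 2, 0)
merge at e5 (invoked 7): VC(e1)=(0, 1, 0, 0), own-thread bump on T1 → (0, 2, 0, 0)
merge at e6 (invoked 9): VC(e1)=(0, 1, 0, 0), VC(e5)=(0, 2, 0, 0), own-thread bump on T1 → (0, 3, 0, 0)
merge at e10 (invoked 16): VC(e3)=(0, 0, 0, 1), VC(e7)=(0, 0, 2, 0), own-thread bump on T2 → (0, 0, 3, 1)
merge at e8 (invoked 14): VC(e5)=(0, 2, 0, 0), VC(e6)=(0, 3, 0, 0), own-thread bump on T1 → (0, 4, 0, 0)
merge at e11 (invoked 19): VC(e4)=(0, 0, 0, 2), VC(e9)=(1, 0, 0, 0), own-thread bump on T0 → (2, 0, 0, 2)
target: VC(e11) = (2, 0, 0, 2)

(2, 0, 0, 2)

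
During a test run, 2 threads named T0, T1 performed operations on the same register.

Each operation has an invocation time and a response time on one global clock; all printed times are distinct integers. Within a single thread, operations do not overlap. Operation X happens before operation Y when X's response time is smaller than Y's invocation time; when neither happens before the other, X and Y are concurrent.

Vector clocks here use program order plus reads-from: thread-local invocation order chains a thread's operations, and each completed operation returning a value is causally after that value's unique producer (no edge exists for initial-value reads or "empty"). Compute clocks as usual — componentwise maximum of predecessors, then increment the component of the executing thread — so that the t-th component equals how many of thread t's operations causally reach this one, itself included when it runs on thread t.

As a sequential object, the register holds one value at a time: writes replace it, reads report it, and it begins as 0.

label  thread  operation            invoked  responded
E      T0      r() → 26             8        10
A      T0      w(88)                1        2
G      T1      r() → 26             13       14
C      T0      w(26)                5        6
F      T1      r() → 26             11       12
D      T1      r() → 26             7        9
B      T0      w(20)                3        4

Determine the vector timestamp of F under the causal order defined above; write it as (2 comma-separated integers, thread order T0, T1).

VC(A, invoked at 1): no causal predecessors; +1 on T0 → (1, 0)
B (invocation 3): componentwise max over VC(A)=(1, 0), +1 at T0, giving (2, 0)
C (invocation 5): componentwise max over VC(B)=(2, 0), +1 at T0, giving (3, 0)
D (invocation 7): componentwise max over VC(C)=(3, 0), +1 at T1, giving (3, 1)
E (invocation 8): componentwise max over VC(C)=(3, 0), +1 at T0, giving (4, 0)
F (invocation 11): componentwise max over VC(C)=(3, 0), VC(D)=(3, 1), +1 at T1, giving (3, 2)
G (invocation 13): componentwise max over VC(C)=(3, 0), VC(F)=(3, 2), +1 at T1, giving (3, 3)
target: VC(F) = (3, 2)

(3, 2)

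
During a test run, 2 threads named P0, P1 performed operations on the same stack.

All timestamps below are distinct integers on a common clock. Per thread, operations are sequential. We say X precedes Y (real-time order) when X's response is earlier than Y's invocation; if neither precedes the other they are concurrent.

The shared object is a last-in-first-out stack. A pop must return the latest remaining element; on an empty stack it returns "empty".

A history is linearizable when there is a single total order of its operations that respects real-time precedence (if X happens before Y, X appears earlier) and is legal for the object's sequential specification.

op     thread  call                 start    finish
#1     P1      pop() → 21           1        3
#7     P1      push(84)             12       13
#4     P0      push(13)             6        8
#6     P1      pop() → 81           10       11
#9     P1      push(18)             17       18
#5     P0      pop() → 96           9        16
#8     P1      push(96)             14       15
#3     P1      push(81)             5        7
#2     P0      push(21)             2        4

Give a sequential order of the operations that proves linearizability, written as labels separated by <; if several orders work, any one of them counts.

1. #2 push(21), leaving stack <21>
2. #1 pop() → 21, leaving stack <>
3. #4 push(13), leaving stack <13>
4. #3 push(81), leaving stack <13,81>
5. #6 pop() → 81, leaving stack <13>
6. #7 push(84), leaving stack <13,84>
7. #8 push(96), leaving stack <13,84,96>
8. #5 pop() → 96, leaving stack <13,84>
9. #9 push(18), leaving stack <13,84,18>

#2 < #1 < #4 < #3 < #6 < #7 < #8 < #5 < #9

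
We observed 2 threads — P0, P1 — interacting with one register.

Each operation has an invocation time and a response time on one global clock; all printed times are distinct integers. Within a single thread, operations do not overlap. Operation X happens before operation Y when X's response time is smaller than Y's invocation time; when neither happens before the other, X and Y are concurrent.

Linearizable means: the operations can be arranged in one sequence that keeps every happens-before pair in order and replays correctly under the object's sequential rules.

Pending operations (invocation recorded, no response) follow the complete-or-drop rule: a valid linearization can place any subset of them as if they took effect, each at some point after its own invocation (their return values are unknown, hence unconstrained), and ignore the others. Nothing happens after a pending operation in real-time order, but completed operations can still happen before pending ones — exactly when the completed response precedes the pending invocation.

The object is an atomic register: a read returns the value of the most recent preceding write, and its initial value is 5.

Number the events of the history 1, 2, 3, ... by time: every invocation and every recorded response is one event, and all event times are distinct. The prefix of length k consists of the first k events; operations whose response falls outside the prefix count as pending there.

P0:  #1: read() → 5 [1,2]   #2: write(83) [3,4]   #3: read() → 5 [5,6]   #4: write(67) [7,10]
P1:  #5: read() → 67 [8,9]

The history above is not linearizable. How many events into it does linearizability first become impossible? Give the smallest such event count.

a valid linearization of events 1..5 exists, for instance #1, #2:
step 1: #1 read() → 5 — value 5
step 2: #2 write(83) — value 83
adding event 6 (#3 responds at 6) leaves no legal real-time order
e.g. #1, #2, #3: illegal at step 3, since #3 read() → 5 cannot apply there

6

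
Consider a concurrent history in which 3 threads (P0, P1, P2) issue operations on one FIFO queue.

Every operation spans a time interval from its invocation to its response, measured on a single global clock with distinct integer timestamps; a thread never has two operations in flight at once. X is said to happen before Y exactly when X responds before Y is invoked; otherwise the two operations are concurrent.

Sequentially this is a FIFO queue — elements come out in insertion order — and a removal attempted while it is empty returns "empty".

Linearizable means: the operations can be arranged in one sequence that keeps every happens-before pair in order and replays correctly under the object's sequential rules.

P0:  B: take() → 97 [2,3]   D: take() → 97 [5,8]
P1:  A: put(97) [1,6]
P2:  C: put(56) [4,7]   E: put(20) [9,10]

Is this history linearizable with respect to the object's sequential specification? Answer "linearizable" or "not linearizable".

already the first 8 events (up to D's response at time 8) admit no linearization; the first 7 still do
the 4 completed operations admit 8 real-time orders; each fails the FIFO queue replay
take A, B, C, D: step 4 already fails, because D take() → 97 cannot occur there
take A, B, D, C: step 3 already fails, because D take() → 97 cannot occur there

not linearizable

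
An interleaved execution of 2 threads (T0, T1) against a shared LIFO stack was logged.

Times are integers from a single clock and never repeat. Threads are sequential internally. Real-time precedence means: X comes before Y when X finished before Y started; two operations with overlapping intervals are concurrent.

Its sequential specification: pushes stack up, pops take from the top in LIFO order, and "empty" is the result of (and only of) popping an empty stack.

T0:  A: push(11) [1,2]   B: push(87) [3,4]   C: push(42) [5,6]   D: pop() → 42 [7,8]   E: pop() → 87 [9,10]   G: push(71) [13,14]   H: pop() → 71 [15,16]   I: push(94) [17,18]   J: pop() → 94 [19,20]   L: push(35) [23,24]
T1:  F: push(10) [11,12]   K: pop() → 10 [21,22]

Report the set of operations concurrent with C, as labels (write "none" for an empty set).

none

C runs from 5 to 6; window-overlapping ops are concurrent
A [1,2]: before
B [3,4]: before
D [7,8]: after
E [9,10]: after
F [11,12]: after
G [13,14]: after
H [15,16]: after
I [17,18]: after
J [19,20]: after
K [21,22]: after
L [23,24]: after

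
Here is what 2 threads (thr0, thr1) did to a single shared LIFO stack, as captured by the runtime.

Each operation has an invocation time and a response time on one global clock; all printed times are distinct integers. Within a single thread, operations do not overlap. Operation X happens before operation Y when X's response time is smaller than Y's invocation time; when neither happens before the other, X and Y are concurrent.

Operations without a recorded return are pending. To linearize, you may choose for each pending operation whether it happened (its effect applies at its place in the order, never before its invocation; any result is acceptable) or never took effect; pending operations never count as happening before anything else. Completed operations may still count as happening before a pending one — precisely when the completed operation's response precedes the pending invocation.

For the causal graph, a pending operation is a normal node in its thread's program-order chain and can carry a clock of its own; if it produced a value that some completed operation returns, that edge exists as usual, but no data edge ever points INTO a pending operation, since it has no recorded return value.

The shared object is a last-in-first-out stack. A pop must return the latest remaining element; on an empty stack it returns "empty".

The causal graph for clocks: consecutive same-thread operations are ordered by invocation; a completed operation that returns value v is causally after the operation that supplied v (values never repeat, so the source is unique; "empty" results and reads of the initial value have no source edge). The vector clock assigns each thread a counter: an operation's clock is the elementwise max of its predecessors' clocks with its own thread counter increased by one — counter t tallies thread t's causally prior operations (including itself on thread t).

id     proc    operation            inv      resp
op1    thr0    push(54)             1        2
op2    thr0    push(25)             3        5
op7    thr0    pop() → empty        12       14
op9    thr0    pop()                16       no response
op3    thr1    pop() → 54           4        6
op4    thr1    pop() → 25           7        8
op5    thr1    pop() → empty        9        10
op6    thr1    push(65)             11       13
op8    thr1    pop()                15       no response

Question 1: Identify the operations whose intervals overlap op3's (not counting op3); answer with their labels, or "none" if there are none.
op2

op3 spans [4,6]; an op avoiding the whole window 4..6 is ordered, any other is concurrent
op1 [1,2]: before
op2 [3,5]: concurrent
op4 [7,8]: after
op5 [9,10]: after
op6 [11,13]: after
op7 [12,14]: after
op8 [15,…): after
op9 [16,…): after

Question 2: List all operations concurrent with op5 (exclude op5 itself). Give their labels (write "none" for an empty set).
none

op5 runs from 9 to 10; window-overlapping ops are concurrent
op1 [1,2]: before
op2 [3,5]: before
op3 [4,6]: before
op4 [7,8]: before
op6 [11,13]: after
op7 [12,14]: after
op8 [15,…): after
op9 [16,…): after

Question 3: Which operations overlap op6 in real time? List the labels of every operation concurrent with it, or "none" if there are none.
op7

op6 spans [11,13]: anything still running between times 11 and 13 counts as concurrent
op1 [1,2]: before
op2 [3,5]: before
op3 [4,6]: before
op4 [7,8]: before
op5 [9,10]: before
op7 [12,14]: concurrent
op8 [15,…): after
op9 [16,…): after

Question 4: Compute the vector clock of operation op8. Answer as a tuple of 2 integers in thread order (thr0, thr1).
(2, 5)

op1, invoked 1, has no incoming edges; only thr0's bump applies → (1, 0)
invoked at 4, op3 merges VC(op1)=(1, 0) and bumps thr1's slot → (1, 1)
invoked at 3, op2 merges VC(op1)=(1, 0) and bumps thr0's slot → (2, 0)
invoked at 12, op7 merges VC(op2)=(2, 0) and bumps thr0's slot → (3, 0)
invoked at 7, op4 merges VC(op2)=(2, 0), VC(op3)=(1, 1) and bumps thr1's slot → (2, 2)
invoked at 16, op9 merges VC(op7)=(3, 0) and bumps thr0's slot → (4, 0)
invoked at 9, op5 merges VC(op4)=(2, 2) and bumps thr1's slot → (2, 3)
invoked at 11, op6 merges VC(op5)=(2, 3) and bumps thr1's slot → (2, 4)
invoked at 15, op8 merges VC(op6)=(2, 4) and bumps thr1's slot → (2, 5)
target: VC(op8) = (2, 5)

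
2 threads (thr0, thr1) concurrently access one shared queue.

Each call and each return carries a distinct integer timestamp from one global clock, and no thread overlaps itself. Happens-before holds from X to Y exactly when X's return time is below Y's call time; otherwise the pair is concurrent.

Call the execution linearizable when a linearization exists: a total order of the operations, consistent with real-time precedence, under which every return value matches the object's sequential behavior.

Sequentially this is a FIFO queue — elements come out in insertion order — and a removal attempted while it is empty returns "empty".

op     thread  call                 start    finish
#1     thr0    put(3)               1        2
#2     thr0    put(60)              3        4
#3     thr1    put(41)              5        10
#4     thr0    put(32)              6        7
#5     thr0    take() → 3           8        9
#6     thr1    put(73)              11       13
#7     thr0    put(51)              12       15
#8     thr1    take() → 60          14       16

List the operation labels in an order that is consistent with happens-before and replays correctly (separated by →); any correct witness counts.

#1 → #2 → #3 → #4 → #5 → #6 → #7 → #8

step 1: #1 put(3) — queue <3>
step 2: #2 put(60) — queue <3,60>
step 3: #3 put(41) — queue <3,60,41>
step 4: #4 put(32) — queue <3,60,41,32>
step 5: #5 take() → 3 — queue <60,41,32>
step 6: #6 put(73) — queue <60,41,32,73>
step 7: #7 put(51) — queue <60,41,32,73,51>
step 8: #8 take() → 60 — queue <41,32,73,51>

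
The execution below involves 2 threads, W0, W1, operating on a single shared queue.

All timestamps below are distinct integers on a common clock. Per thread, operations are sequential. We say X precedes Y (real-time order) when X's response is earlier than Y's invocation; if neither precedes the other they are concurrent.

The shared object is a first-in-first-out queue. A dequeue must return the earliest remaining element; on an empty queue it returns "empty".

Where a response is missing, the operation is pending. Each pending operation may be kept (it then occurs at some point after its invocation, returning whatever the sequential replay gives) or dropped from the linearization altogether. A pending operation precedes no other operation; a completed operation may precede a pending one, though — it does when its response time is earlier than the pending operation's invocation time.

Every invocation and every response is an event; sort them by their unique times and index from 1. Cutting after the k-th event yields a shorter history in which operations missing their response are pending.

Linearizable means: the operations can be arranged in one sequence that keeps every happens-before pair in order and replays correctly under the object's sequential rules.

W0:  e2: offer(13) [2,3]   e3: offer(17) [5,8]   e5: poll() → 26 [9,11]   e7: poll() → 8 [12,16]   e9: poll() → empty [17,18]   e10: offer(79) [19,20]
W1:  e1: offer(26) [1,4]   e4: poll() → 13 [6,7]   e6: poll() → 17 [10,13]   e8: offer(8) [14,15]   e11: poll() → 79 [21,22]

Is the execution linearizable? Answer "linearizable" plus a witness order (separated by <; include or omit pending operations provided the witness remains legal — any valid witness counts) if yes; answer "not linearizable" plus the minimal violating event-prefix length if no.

after step 1 (e2 offer(13)): queue <13>
after step 2 (e1 offer(26)): queue <13,26>
after step 3 (e3 offer(17)): queue <13,26,17>
after step 4 (e4 poll() → 13): queue <26,17>
after step 5 (e5 poll() → 26): queue <17>
after step 6 (e6 poll() → 17): queue <>
after step 7 (e8 offer(8)): queue <8>
after step 8 (e7 poll() → 8): queue <>
after step 9 (e9 poll() → empty): queue <>
after step 10 (e10 offer(79)): queue <79>
after step 11 (e11 poll() → 79): queue <>

linearizable — witness: e2 < e1 < e3 < e4 < e5 < e6 < e8 < e7 < e9 < e10 < e11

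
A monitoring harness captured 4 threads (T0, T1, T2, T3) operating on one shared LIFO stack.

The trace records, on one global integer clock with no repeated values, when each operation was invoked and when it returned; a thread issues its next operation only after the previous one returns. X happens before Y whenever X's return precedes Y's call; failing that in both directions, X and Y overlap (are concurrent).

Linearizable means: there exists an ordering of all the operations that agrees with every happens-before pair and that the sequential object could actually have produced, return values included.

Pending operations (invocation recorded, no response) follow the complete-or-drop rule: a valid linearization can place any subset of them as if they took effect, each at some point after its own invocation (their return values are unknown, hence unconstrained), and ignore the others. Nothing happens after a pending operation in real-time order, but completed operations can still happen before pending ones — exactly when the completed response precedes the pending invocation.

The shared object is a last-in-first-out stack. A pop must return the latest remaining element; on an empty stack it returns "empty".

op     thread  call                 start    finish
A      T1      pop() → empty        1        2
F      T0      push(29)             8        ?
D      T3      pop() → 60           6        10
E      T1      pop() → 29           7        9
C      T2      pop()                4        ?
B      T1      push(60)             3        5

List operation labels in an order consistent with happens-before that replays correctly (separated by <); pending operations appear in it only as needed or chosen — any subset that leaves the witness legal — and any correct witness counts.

after step 1 (A pop() → empty): stack <>
after step 2 (B push(60)): stack <60>
after step 3 (D pop() → 60): stack <>
after step 4 (C pop() (pending, included)): stack <>
after step 5 (F push(29) (pending, included)): stack <29>
after step 6 (E pop() → 29): stack <>

A < B < D < C < F < E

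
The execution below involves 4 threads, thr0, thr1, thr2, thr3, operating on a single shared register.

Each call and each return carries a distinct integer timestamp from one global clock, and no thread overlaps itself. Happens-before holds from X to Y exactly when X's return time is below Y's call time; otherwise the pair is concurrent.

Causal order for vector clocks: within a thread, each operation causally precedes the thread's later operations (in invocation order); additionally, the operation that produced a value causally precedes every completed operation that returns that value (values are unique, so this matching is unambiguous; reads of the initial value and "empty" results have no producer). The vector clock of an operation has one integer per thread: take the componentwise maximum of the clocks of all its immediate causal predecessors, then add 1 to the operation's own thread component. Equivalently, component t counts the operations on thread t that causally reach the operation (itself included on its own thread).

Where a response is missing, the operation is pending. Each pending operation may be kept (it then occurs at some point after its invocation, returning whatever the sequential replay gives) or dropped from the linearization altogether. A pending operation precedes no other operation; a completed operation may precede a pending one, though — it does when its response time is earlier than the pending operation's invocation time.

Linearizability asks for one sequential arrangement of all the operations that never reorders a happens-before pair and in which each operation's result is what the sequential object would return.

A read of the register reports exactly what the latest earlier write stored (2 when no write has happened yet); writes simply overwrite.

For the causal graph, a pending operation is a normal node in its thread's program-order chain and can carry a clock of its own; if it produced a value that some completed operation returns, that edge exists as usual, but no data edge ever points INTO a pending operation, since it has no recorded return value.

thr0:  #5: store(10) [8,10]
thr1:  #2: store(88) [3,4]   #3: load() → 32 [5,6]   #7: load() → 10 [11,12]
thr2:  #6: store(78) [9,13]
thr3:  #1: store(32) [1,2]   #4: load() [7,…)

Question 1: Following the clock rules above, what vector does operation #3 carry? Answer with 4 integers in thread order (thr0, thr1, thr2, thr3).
invoked at 1, #1 has no predecessors; its own thr3 bump gives (0, 0, 0, 1)
invoked at 9, #6 has no predecessors; its own thr2 bump gives (0, 0, 1, 0)
invoked at 3, #2 has no predecessors; its own thr1 bump gives (0, 1, 0, 0)
invoked at 8, #5 has no predecessors; its own thr0 bump gives (1, 0, 0, 0)
from VC(#1)=(0, 0, 0, 1), #4 (invoked 7) maxes components and bumps thr3 → (0, 0, 0, 2)
from VC(#1)=(0, 0, 0, 1), VC(#2)=(0, 1, 0, 0), #3 (invoked 5) maxes components and bumps thr1 → (0, 2, 0, 1)
from VC(#3)=(0, 2, 0, 1), VC(#5)=(1, 0, 0, 0), #7 (invoked 11) maxes components and bumps thr1 → (1, 3, 0, 1)
target: VC(#3) = (0, 2, 0, 1)

(0, 2, 0, 1)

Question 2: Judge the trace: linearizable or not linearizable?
prefix check: 1..5 passes, 1..6 fails once #3's time-6 response joins
the completed operations (3 total) allow one real-time order; the register replay rejects it
one such order, #1, #2, #3, breaks at step 3 where #3 load() → 32 is illegal

not linearizable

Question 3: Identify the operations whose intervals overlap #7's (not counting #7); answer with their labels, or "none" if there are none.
#7 spans [11,12]: anything still running between times 11 and 12 counts as concurrent
#1 [1,2]: before
#2 [3,4]: before
#3 [5,6]: before
#4 [7,…): concurrent
#5 [8,10]: before
#6 [9,13]: concurrent

#4, #6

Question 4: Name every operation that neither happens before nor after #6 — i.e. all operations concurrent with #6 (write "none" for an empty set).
overlap test against #6 [9,13]: concurrent iff the interval meets 9..13
#1 [1,2]: before
#2 [3,4]: before
#3 [5,6]: before
#4 [7,…): concurrent
#5 [8,10]: concurrent
#7 [11,12]: concurrent

#4, #5, #7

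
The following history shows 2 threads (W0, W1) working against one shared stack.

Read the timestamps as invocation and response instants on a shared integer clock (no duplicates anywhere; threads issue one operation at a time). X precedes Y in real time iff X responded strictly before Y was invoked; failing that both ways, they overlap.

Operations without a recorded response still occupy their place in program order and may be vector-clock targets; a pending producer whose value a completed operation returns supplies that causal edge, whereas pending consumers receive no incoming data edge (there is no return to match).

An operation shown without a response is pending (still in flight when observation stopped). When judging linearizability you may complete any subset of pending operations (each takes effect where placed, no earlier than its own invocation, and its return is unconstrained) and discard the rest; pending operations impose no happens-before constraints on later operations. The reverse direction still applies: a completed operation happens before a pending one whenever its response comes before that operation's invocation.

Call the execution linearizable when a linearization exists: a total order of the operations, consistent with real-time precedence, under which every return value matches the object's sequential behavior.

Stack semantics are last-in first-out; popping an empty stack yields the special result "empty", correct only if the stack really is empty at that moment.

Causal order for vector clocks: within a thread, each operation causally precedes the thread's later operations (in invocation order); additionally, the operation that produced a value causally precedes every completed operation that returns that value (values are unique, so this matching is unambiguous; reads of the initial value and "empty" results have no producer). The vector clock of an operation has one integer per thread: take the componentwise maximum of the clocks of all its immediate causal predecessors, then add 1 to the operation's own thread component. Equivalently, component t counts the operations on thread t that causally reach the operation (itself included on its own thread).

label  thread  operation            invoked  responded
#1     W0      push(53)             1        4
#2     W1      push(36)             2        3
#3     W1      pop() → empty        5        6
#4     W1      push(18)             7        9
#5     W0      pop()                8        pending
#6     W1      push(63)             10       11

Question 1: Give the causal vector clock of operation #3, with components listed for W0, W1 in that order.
root op #2, invoked 2: fresh clock plus W1's own tick → (0, 1)
root op #1, invoked 1: fresh clock plus W0's own tick → (1, 0)
invoked at 5, #3 merges VC(#2)=(0, 1) and bumps W1's slot → (0, 2)
invoked at 8, #5 merges VC(#1)=(1, 0) and bumps W0's slot → (2, 0)
invoked at 7, #4 merges VC(#3)=(0, 2) and bumps W1's slot → (0, 3)
invoked at 10, #6 merges VC(#4)=(0, 3) and bumps W1's slot → (0, 4)
target: VC(#3) = (0, 2)

(0, 2)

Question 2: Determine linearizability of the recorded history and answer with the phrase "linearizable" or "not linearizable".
through event 5 a valid linearization exists; event 6 (#3 responding at time 6) ends that
all 2 real-time-respecting orders fail — 3 completed stack operations, no legal replay
one such order, #1, #2, #3, breaks at step 3 where #3 pop() → empty is illegal
one such order, #2, #1, #3, breaks at step 3 where #3 pop() → empty is illegal

not linearizable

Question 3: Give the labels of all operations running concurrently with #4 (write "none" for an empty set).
overlap test against #4 [7,9]: concurrent iff the interval meets 7..9
#1 [1,4]: before
#2 [2,3]: before
#3 [5,6]: before
#5 [8,…): concurrent
#6 [10,11]: after

#5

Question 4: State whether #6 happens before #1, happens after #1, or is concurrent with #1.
#6 spans [10,11], #1 spans [1,4]
resp(#1)=4 < inv(#6)=10

after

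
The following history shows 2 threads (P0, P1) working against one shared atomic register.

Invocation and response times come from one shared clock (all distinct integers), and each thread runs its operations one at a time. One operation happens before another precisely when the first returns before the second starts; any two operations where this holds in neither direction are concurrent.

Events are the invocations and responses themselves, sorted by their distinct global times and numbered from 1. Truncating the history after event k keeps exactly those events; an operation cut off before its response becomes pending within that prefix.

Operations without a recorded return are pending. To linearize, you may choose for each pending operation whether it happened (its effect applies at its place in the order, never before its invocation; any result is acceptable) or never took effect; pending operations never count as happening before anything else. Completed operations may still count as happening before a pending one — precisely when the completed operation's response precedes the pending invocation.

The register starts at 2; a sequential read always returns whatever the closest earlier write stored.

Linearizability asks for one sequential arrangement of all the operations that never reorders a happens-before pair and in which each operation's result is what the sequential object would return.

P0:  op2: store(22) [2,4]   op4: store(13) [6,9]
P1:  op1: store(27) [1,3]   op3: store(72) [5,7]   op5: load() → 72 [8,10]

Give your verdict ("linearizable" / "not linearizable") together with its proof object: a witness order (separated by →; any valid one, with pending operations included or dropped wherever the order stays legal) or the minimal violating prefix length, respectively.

1. op1 store(27), leaving value 27
2. op2 store(22), leaving value 22
3. op3 store(72), leaving value 72
4. op5 load() → 72, leaving value 72
5. op4 store(13), leaving value 13

linearizable — witness: op1 → op2 → op3 → op5 → op4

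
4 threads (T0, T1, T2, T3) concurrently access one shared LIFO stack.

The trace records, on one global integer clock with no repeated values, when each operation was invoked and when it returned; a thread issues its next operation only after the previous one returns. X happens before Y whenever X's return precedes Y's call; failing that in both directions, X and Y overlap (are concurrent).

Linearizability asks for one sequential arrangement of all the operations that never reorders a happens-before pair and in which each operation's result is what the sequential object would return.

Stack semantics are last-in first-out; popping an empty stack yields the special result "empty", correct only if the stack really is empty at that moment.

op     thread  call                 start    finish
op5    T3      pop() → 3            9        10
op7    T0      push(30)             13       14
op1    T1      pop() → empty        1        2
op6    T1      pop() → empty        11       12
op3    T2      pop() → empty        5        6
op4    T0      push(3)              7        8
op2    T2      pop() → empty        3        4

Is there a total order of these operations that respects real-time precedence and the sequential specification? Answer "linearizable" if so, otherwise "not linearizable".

witness order: op1, op2, op3, op4, op5, op6, op7
1. op1 pop() → empty, leaving stack <>
2. op2 pop() → empty, leaving stack <>
3. op3 pop() → empty, leaving stack <>
4. op4 push(3), leaving stack <3>
5. op5 pop() → 3, leaving stack <>
6. op6 pop() → empty, leaving stack <>
7. op7 push(30), leaving stack <30>

linearizable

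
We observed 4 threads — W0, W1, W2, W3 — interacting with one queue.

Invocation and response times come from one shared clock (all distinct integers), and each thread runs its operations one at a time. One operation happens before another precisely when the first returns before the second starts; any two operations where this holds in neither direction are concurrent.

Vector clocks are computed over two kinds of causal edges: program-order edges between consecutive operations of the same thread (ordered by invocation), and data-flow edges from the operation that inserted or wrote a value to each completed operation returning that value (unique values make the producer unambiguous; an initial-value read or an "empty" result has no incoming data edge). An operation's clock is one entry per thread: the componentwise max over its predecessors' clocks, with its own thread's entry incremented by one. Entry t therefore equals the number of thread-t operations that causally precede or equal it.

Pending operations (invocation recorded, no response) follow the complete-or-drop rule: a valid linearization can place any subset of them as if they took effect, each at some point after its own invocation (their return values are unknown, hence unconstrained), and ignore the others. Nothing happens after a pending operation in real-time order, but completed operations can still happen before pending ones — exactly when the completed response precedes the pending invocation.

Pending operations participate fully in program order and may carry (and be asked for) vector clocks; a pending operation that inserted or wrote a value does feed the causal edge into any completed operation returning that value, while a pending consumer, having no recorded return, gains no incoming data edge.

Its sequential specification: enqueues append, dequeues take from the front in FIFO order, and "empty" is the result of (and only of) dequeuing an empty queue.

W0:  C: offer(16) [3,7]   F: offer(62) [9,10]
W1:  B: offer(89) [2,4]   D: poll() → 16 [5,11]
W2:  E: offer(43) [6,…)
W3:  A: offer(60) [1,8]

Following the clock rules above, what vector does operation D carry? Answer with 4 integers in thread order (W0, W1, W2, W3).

(1, 2, 0, 0)

A, invoked 1, has no incoming edges; only W3's bump applies → (0, 0, 0, 1)
E, invoked 6, has no incoming edges; only W2's bump applies → (0, 0, 1, 0)
B, invoked 2, has no incoming edges; only W1's bump applies → (0, 1, 0, 0)
C, invoked 3, has no incoming edges; only W0's bump applies → (1, 0, 0, 0)
merge at F (invoked 9): VC(C)=(1, 0, 0, 0), own-thread bump on W0 → (2, 0, 0, 0)
merge at D (invoked 5): VC(B)=(0, 1, 0, 0), VC(C)=(1, 0, 0, 0), own-thread bump on W1 → (1, 2, 0, 0)
target: VC(D) = (1, 2, 0, 0)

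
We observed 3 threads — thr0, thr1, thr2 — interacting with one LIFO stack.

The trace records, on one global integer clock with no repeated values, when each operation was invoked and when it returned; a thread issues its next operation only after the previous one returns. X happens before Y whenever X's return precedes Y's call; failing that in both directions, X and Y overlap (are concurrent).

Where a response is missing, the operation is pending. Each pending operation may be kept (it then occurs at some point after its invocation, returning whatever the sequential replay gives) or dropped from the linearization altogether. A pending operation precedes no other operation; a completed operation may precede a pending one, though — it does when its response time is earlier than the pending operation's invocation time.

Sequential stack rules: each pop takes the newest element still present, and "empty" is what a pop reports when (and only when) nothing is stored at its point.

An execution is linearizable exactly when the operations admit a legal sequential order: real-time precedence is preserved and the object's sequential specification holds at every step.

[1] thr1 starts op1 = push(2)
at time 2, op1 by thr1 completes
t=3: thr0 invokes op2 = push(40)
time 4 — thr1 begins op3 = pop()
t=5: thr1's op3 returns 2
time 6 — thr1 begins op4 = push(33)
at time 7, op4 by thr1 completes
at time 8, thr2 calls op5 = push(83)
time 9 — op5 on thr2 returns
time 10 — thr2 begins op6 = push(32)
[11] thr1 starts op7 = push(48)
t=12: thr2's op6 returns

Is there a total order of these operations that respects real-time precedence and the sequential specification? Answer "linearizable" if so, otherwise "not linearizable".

linearizable

a witness: op1, op3, op2, op4, op5, op6
step 1: op1 push(2) — stack <2>
step 2: op3 pop() → 2 — stack <>
step 3: op2 push(40) (pending, included) — stack <40>
step 4: op4 push(33) — stack <40,33>
step 5: op5 push(83) — stack <40,33,83>
step 6: op6 push(32) — stack <40,33,83,32>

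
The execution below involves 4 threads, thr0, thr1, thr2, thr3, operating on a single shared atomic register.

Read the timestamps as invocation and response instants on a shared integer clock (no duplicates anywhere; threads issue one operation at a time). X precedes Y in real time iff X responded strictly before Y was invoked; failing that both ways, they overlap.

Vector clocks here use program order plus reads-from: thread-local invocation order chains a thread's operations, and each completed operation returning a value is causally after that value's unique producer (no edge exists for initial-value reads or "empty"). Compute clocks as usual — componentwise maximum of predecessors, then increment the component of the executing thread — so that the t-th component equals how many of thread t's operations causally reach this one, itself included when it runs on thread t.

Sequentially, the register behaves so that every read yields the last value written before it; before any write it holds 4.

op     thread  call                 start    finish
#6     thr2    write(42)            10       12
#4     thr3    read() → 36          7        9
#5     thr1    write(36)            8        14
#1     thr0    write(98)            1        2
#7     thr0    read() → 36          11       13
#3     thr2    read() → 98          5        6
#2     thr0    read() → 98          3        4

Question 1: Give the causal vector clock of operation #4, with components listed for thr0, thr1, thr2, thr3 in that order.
(0, 1, 0, 1)

root op #5, invoked 8: fresh clock plus thr1's own tick → (0, 1, 0, 0)
root op #1, invoked 1: fresh clock plus thr0's own tick → (1, 0, 0, 0)
from VC(#5)=(0, 1, 0, 0), #4 (invoked 7) maxes components and bumps thr3 → (0, 1, 0, 1)
from VC(#1)=(1, 0, 0, 0), #3 (invoked 5) maxes components and bumps thr2 → (1, 0, 1, 0)
from VC(#1)=(1, 0, 0, 0), #2 (invoked 3) maxes components and bumps thr0 → (2, 0, 0, 0)
from VC(#3)=(1, 0, 1, 0), #6 (invoked 10) maxes components and bumps thr2 → (1, 0, 2, 0)
from VC(#2)=(2, 0, 0, 0), VC(#5)=(0, 1, 0, 0), #7 (invoked 11) maxes components and bumps thr0 → (3, 1, 0, 0)
target: VC(#4) = (0, 1, 0, 1)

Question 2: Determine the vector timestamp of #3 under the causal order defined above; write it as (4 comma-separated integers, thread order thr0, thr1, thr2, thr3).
(1, 0, 1, 0)

no predecessors for #5 (invoked 8): thr1 increments from zero → (0, 1, 0, 0)
no predecessors for #1 (invoked 1): thr0 increments from zero → (1, 0, 0, 0)
VC(#4, invoked at 7): max of VC(#5)=(0, 1, 0, 0), then +1 on thread thr3 → (0, 1, 0, 1)
VC(#3, invoked at 5): max of VC(#1)=(1, 0, 0, 0), then +1 on thread thr2 → (1, 0, 1, 0)
VC(#2, invoked at 3): max of VC(#1)=(1, 0, 0, 0), then +1 on thread thr0 → (2, 0, 0, 0)
VC(#6, invoked at 10): max of VC(#3)=(1, 0, 1, 0), then +1 on thread thr2 → (1, 0, 2, 0)
VC(#7, invoked at 11): max of VC(#2)=(2, 0, 0, 0), VC(#5)=(0, 1, 0, 0), then +1 on thread thr0 → (3, 1, 0, 0)
target: VC(#3) = (1, 0, 1, 0)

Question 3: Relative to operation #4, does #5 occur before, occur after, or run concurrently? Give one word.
concurrent

#5 spans [8,14], #4 spans [7,9]
the intervals overlap in both directions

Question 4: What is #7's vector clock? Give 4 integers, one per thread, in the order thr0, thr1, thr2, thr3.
(3, 1, 0, 0)

invoked at 8, #5 has no predecessors; its own thr1 bump gives (0, 1, 0, 0)
invoked at 1, #1 has no predecessors; its own thr0 bump gives (1, 0, 0, 0)
merge at #4 (invoked 7): VC(#5)=(0, 1, 0, 0), own-thread bump on thr3 → (0, 1, 0, 1)
merge at #3 (invoked 5): VC(#1)=(1, 0, 0, 0), own-thread bump on thr2 → (1, 0, 1, 0)
merge at #2 (invoked 3): VC(#1)=(1, 0, 0, 0), own-thread bump on thr0 → (2, 0, 0, 0)
merge at #6 (invoked 10): VC(#3)=(1, 0, 1, 0), own-thread bump on thr2 → (1, 0, 2, 0)
merge at #7 (invoked 11): VC(#2)=(2, 0, 0, 0), VC(#5)=(0, 1, 0, 0), own-thread bump on thr0 → (3, 1, 0, 0)
target: VC(#7) = (3, 1, 0, 0)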